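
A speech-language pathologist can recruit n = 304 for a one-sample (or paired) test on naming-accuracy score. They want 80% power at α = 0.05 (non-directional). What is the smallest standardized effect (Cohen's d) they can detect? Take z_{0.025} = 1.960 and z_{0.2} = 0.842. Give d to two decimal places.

d_min ≈ 0.16

For a single sample (or paired design) of n = 304: d_min = (z_{α/2} + z_β)/√n.
z-sum = 1.960 + 0.842 = 2.802.
d_min = 2.802 / √304 = 2.802 / 17.436 = 0.161.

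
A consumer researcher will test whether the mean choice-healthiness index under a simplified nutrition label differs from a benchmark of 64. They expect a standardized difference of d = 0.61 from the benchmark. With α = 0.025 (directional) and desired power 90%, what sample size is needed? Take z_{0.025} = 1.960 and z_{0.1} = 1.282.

n = 29

For a one-sample test: n = ((z_{α} + z_β) / d)².
z_{α} + z_β = 1.960 + 1.282 = 3.242.
n = (3.242 / 0.61)² = 5.315² = 28.25.
Round up.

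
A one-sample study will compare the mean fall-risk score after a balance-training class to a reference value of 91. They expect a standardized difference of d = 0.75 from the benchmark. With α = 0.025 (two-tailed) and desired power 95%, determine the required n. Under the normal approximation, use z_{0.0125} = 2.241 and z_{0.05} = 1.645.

For a one-sample test: n = ((z_{α/2} + z_β) / d)².
z_{α/2} + z_β = 2.241 + 1.645 = 3.886.
n = (3.886 / 0.75)² = 5.181² = 26.85.
Round up.

n = 27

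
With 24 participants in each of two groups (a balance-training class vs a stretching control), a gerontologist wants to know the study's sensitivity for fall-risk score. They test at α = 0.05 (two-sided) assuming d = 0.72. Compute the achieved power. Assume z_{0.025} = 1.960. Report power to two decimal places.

power ≈ 0.70

For two equal groups, power = Φ(d·√(n/2) − z_{α/2}).
d·√(n/2) = 0.72 × √(24/2) = 0.72 × 3.464 = 2.494.
z_β = 2.494 − 1.960 = 0.534.
Power = Φ(0.534) = 0.703.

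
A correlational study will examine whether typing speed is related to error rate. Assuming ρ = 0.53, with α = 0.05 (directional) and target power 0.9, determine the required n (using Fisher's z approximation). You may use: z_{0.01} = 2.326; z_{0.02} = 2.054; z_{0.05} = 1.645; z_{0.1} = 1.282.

Fisher's z: C = ½·ln((1+r)/(1−r)) = ½·ln(3.2553) = 0.5901.
n = ((z_{α} + z_β)/C)² + 3.
(1.645 + 1.282) / 0.5901 = 2.927 / 0.5901 = 4.960.
n = 4.960² + 3 = 24.60 + 3 = 27.6.
Round up.

n = 28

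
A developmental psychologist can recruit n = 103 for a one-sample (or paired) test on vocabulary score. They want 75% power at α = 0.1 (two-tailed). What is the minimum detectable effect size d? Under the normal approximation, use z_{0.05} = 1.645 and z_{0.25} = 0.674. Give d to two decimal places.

For a single sample (or paired design) of n = 103: d_min = (z_{α/2} + z_β)/√n.
z-sum = 1.645 + 0.674 = 2.319.
d_min = 2.319 / √103 = 2.319 / 10.149 = 0.228.

d_min ≈ 0.23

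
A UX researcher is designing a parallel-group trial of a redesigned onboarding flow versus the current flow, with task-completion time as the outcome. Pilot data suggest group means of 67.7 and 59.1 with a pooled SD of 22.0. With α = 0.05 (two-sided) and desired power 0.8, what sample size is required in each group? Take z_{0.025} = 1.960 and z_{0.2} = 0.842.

Cohen's d = |M₁ − M₂| / SD_pooled = |67.7 − 59.1| / 22.0 = 8.6 / 22.0 = 0.391.
For two independent groups with equal n: n = 2·((z_{α/2} + z_β) / d)².
z_{α/2} + z_β = 1.960 + 0.842 = 2.802.
n = 2 × (2.802 / 0.391)² = 2 × 7.166² = 2 × 51.36 = 102.7.
Round up to the next whole participant.

n = 103 per group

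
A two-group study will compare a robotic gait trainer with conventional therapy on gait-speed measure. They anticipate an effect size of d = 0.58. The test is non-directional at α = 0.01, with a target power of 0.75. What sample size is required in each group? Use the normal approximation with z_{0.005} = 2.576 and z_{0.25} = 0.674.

n = 63 per group

For two independent groups with equal n: n = 2·((z_{α/2} + z_β) / d)².
z_{α/2} + z_β = 2.576 + 0.674 = 3.250.
n = 2 × (3.250 / 0.58)² = 2 × 5.603² = 2 × 31.40 = 62.8.
Round up to the next whole participant.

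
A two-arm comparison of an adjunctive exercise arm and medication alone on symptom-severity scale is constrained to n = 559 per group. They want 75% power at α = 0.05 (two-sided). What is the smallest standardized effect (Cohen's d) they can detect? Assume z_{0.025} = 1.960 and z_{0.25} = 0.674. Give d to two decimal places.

For two independent groups of n = 559 each: d_min = (z_{α/2} + z_β)·√(2/n).
z-sum = 1.960 + 0.674 = 2.634.
d_min = 2.634 × √(2/559) = 2.634 × 0.0598 = 0.158.

d_min ≈ 0.16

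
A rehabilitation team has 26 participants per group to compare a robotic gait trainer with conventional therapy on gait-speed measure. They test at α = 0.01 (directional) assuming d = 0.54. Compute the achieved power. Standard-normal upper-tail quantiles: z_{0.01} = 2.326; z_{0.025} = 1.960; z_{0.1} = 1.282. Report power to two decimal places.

power ≈ 0.35

For two equal groups, power = Φ(d·√(n/2) − z_{α}).
d·√(n/2) = 0.54 × √(26/2) = 0.54 × 3.606 = 1.947.
z_β = 1.947 − 2.326 = -0.379.
Power = Φ(-0.379) = 0.352.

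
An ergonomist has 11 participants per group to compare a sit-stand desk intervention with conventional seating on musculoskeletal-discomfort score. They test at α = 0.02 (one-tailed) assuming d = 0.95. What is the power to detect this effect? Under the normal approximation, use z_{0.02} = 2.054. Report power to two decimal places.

power ≈ 0.57

For two equal groups, power = Φ(d·√(n/2) − z_{α}).
d·√(n/2) = 0.95 × √(11/2) = 0.95 × 2.345 = 2.228.
z_β = 2.228 − 2.054 = 0.174.
Power = Φ(0.174) = 0.569.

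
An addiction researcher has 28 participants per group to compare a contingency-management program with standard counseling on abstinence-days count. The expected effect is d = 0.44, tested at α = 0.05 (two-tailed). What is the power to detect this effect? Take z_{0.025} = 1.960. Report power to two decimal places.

For two equal groups, power = Φ(d·√(n/2) − z_{α/2}).
d·√(n/2) = 0.44 × √(28/2) = 0.44 × 3.742 = 1.646.
z_β = 1.646 − 1.960 = -0.314.
Power = Φ(-0.314) = 0.377.

power ≈ 0.38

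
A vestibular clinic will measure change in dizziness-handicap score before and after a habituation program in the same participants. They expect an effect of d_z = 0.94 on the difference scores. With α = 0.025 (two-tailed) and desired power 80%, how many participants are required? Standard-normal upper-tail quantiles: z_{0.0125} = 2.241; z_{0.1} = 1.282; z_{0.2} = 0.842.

For a paired (one-sample on differences) test: n = ((z_{α/2} + z_β) / d)².
z_{α/2} + z_β = 2.241 + 0.842 = 3.083.
n = (3.083 / 0.94)² = 3.280² = 10.76.
Round up.

n = 11 pairs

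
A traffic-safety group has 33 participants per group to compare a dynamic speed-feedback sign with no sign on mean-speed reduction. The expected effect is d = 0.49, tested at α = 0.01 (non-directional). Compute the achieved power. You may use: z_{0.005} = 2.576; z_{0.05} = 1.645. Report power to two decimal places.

power ≈ 0.28

For two equal groups, power = Φ(d·√(n/2) − z_{α/2}).
d·√(n/2) = 0.49 × √(33/2) = 0.49 × 4.062 = 1.990.
z_β = 1.990 − 2.576 = -0.586.
Power = Φ(-0.586) = 0.279.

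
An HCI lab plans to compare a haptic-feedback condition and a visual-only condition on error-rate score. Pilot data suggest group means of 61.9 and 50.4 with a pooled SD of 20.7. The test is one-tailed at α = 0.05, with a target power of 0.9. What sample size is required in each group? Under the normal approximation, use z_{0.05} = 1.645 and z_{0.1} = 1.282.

Cohen's d = |M₁ − M₂| / SD_pooled = |61.9 − 50.4| / 20.7 = 11.5 / 20.7 = 0.556.
For two independent groups with equal n: n = 2·((z_{α} + z_β) / d)².
z_{α} + z_β = 1.645 + 1.282 = 2.927.
n = 2 × (2.927 / 0.556)² = 2 × 5.264² = 2 × 27.71 = 55.4.
Round up to the next whole participant.

n = 56 per group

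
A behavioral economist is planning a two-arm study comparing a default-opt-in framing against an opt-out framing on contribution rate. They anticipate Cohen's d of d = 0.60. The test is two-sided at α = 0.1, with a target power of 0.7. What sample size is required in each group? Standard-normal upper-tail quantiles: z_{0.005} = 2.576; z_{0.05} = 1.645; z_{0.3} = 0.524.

For two independent groups with equal n: n = 2·((z_{α/2} + z_β) / d)².
z_{α/2} + z_β = 1.645 + 0.524 = 2.169.
n = 2 × (2.169 / 0.60)² = 2 × 3.615² = 2 × 13.07 = 26.1.
Round up to the next whole participant.

n = 27 per group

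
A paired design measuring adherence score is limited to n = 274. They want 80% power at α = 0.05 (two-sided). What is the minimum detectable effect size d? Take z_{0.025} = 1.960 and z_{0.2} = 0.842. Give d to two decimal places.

d_min ≈ 0.17

For a single sample (or paired design) of n = 274: d_min = (z_{α/2} + z_β)/√n.
z-sum = 1.960 + 0.842 = 2.802.
d_min = 2.802 / √274 = 2.802 / 16.553 = 0.169.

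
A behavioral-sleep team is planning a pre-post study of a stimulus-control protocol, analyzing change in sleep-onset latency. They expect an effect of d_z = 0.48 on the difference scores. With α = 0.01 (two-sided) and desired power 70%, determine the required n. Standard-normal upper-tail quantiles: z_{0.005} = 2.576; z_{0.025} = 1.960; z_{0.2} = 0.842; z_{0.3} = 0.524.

n = 42 pairs

For a paired (one-sample on differences) test: n = ((z_{α/2} + z_β) / d)².
z_{α/2} + z_β = 2.576 + 0.524 = 3.100.
n = (3.100 / 0.48)² = 6.458² = 41.71.
Round up.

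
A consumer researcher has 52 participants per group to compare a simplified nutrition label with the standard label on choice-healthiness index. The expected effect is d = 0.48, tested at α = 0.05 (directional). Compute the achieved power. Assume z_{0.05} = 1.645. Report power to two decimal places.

For two equal groups, power = Φ(d·√(n/2) − z_{α}).
d·√(n/2) = 0.48 × √(52/2) = 0.48 × 5.099 = 2.448.
z_β = 2.448 − 1.645 = 0.803.
Power = Φ(0.803) = 0.789.

power ≈ 0.79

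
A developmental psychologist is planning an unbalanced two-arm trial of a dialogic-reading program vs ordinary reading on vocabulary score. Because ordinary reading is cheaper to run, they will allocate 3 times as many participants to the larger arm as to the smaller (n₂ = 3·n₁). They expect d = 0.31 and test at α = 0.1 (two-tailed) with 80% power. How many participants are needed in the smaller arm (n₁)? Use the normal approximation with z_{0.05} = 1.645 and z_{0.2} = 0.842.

With allocation ratio k = n₂/n₁ = 3, Var(x̄₁−x̄₂) = σ²(1/n₁ + 1/(k·n₁)) = σ²·(k+1)/(k·n₁).
So n₁ = (1 + 1/k)·((z_{α/2} + z_β)/d)² = 1.333 × (2.487/0.31)².
n₁ = 1.333 × 64.36 = 85.8.
Round up: n₁ = 86, giving n₂ = 3 × 86 = 258.

n₁ = 86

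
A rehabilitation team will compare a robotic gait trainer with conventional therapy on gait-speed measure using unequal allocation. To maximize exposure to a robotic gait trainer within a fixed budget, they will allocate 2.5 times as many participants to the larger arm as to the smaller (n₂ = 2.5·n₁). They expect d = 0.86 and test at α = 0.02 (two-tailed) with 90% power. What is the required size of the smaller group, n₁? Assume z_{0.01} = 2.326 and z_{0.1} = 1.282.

n₁ = 25

With allocation ratio k = n₂/n₁ = 2.5, Var(x̄₁−x̄₂) = σ²(1/n₁ + 1/(k·n₁)) = σ²·(k+1)/(k·n₁).
So n₁ = (1 + 1/k)·((z_{α/2} + z_β)/d)² = 1.400 × (3.608/0.86)².
n₁ = 1.400 × 17.60 = 24.6.
Round up: n₁ = 25, giving n₂ = ⌈2.5 × 25⌉ = ⌈62.5⌉ = 63.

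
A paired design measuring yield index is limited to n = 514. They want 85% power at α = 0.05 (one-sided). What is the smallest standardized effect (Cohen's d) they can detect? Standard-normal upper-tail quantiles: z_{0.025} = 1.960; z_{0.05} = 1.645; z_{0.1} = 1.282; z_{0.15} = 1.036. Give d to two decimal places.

d_min ≈ 0.12

For a single sample (or paired design) of n = 514: d_min = (z_{α} + z_β)/√n.
z-sum = 1.645 + 1.036 = 2.681.
d_min = 2.681 / √514 = 2.681 / 22.672 = 0.118.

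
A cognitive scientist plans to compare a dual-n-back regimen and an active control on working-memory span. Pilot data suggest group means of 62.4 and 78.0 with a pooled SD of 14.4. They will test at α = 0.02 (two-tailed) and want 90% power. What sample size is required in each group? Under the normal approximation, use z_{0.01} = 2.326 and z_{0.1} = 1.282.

n = 23 per group

Cohen's d = |M₁ − M₂| / SD_pooled = |62.4 − 78.0| / 14.4 = 15.6 / 14.4 = 1.083.
For two independent groups with equal n: n = 2·((z_{α/2} + z_β) / d)².
z_{α/2} + z_β = 2.326 + 1.282 = 3.608.
n = 2 × (3.608 / 1.083)² = 2 × 3.331² = 2 × 11.10 = 22.2.
Round up to the next whole participant.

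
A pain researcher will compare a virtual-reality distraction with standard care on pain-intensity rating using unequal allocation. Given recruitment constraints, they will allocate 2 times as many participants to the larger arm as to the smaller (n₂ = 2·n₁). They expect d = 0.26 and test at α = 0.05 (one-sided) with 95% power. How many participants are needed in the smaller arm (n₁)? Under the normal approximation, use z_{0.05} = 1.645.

n₁ = 241

With allocation ratio k = n₂/n₁ = 2, Var(x̄₁−x̄₂) = σ²(1/n₁ + 1/(k·n₁)) = σ²·(k+1)/(k·n₁).
So n₁ = (1 + 1/k)·((z_{α} + z_β)/d)² = 1.500 × (3.290/0.26)².
n₁ = 1.500 × 160.12 = 240.2.
Round up: n₁ = 241, giving n₂ = 2 × 241 = 482.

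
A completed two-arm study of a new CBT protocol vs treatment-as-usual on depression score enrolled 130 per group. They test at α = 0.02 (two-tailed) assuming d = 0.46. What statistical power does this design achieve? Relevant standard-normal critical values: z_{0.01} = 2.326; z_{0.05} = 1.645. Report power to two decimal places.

For two equal groups, power = Φ(d·√(n/2) − z_{α/2}).
d·√(n/2) = 0.46 × √(130/2) = 0.46 × 8.062 = 3.709.
z_β = 3.709 − 2.326 = 1.383.
Power = Φ(1.383) = 0.917.

power ≈ 0.92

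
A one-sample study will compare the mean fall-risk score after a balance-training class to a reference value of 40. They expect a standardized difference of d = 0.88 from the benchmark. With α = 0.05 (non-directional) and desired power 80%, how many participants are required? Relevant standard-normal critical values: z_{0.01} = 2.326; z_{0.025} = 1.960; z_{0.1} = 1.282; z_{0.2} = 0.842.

For a one-sample test: n = ((z_{α/2} + z_β) / d)².
z_{α/2} + z_β = 1.960 + 0.842 = 2.802.
n = (2.802 / 0.88)² = 3.184² = 10.14.
Round up.

n = 11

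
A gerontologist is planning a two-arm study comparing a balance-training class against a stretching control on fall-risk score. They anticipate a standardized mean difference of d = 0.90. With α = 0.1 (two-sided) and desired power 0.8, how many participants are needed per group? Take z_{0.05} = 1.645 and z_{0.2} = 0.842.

For two independent groups with equal n: n = 2·((z_{α/2} + z_β) / d)².
z_{α/2} + z_β = 1.645 + 0.842 = 2.487.
n = 2 × (2.487 / 0.90)² = 2 × 2.763² = 2 × 7.64 = 15.3.
Round up to the next whole participant.

n = 16 per group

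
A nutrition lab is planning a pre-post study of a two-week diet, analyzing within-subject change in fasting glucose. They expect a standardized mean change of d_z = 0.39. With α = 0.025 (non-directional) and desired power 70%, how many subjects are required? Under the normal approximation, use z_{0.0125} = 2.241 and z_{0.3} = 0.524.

For a paired (one-sample on differences) test: n = ((z_{α/2} + z_β) / d)².
z_{α/2} + z_β = 2.241 + 0.524 = 2.765.
n = (2.765 / 0.39)² = 7.090² = 50.26.
Round up.

n = 51 pairs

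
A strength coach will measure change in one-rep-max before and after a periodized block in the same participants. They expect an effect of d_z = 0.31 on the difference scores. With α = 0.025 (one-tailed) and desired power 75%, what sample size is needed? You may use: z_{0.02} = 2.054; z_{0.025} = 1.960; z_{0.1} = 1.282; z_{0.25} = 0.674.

For a paired (one-sample on differences) test: n = ((z_{α} + z_β) / d)².
z_{α} + z_β = 1.960 + 0.674 = 2.634.
n = (2.634 / 0.31)² = 8.497² = 72.20.
Round up.

n = 73 pairs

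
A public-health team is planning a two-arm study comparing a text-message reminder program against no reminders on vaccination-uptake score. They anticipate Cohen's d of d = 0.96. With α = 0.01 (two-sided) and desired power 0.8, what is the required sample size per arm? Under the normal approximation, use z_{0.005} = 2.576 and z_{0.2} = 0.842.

For two independent groups with equal n: n = 2·((z_{α/2} + z_β) / d)².
z_{α/2} + z_β = 2.576 + 0.842 = 3.418.
n = 2 × (3.418 / 0.96)² = 2 × 3.560² = 2 × 12.68 = 25.4.
Round up to the next whole participant.

n = 26 per group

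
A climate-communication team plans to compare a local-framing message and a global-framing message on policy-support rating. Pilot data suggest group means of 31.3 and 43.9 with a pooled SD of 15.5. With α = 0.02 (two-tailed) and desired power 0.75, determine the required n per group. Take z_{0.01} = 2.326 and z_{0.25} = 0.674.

n = 28 per group

Cohen's d = |M₁ − M₂| / SD_pooled = |31.3 − 43.9| / 15.5 = 12.6 / 15.5 = 0.813.
For two independent groups with equal n: n = 2·((z_{α/2} + z_β) / d)².
z_{α/2} + z_β = 2.326 + 0.674 = 3.000.
n = 2 × (3.000 / 0.813)² = 2 × 3.690² = 2 × 13.62 = 27.2.
Round up to the next whole participant.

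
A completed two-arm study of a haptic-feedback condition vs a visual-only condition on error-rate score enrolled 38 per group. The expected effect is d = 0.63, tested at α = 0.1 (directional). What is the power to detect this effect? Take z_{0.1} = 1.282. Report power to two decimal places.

power ≈ 0.93

For two equal groups, power = Φ(d·√(n/2) − z_{α}).
d·√(n/2) = 0.63 × √(38/2) = 0.63 × 4.359 = 2.746.
z_β = 2.746 − 1.282 = 1.464.
Power = Φ(1.464) = 0.928.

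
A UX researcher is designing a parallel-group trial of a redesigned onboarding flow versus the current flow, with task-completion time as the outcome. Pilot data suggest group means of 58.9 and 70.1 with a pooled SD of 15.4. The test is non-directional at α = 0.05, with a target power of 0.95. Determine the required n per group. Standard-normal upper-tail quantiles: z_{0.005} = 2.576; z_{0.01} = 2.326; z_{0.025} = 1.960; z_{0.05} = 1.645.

n = 50 per group

Cohen's d = |M₁ − M₂| / SD_pooled = |58.9 − 70.1| / 15.4 = 11.2 / 15.4 = 0.727.
For two independent groups with equal n: n = 2·((z_{α/2} + z_β) / d)².
z_{α/2} + z_β = 1.960 + 1.645 = 3.605.
n = 2 × (3.605 / 0.727)² = 2 × 4.959² = 2 × 24.59 = 49.2.
Round up to the next whole participant.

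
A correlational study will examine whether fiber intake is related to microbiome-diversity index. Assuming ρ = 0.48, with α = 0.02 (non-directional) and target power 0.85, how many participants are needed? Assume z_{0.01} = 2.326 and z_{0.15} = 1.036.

n = 45

Fisher's z: C = ½·ln((1+r)/(1−r)) = ½·ln(2.8462) = 0.5230.
n = ((z_{α/2} + z_β)/C)² + 3.
(2.326 + 1.036) / 0.5230 = 3.362 / 0.5230 = 6.428.
n = 6.428² + 3 = 41.32 + 3 = 44.3.
Round up.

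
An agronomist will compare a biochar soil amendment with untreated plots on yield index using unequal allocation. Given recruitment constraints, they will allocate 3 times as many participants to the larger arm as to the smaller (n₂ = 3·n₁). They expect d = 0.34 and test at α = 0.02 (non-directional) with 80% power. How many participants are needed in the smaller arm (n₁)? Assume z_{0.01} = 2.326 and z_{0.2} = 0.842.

With allocation ratio k = n₂/n₁ = 3, Var(x̄₁−x̄₂) = σ²(1/n₁ + 1/(k·n₁)) = σ²·(k+1)/(k·n₁).
So n₁ = (1 + 1/k)·((z_{α/2} + z_β)/d)² = 1.333 × (3.168/0.34)².
n₁ = 1.333 × 86.82 = 115.8.
Round up: n₁ = 116, giving n₂ = 3 × 116 = 348.

n₁ = 116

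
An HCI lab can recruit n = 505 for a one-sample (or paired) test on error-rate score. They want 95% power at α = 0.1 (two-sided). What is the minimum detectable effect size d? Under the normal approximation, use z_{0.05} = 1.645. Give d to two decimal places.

d_min ≈ 0.15

For a single sample (or paired design) of n = 505: d_min = (z_{α/2} + z_β)/√n.
z-sum = 1.645 + 1.645 = 3.290.
d_min = 3.290 / √505 = 3.290 / 22.472 = 0.146.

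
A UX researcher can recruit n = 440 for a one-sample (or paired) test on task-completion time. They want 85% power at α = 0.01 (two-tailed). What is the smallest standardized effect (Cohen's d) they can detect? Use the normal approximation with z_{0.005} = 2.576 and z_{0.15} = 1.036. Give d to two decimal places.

d_min ≈ 0.17

For a single sample (or paired design) of n = 440: d_min = (z_{α/2} + z_β)/√n.
z-sum = 2.576 + 1.036 = 3.612.
d_min = 3.612 / √440 = 3.612 / 20.976 = 0.172.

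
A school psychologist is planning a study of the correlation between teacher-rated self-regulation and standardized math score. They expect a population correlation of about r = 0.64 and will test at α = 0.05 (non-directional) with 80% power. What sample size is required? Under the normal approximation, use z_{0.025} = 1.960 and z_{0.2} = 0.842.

Fisher's z: C = ½·ln((1+r)/(1−r)) = ½·ln(4.5556) = 0.7582.
n = ((z_{α/2} + z_β)/C)² + 3.
(1.960 + 0.842) / 0.7582 = 2.802 / 0.7582 = 3.696.
n = 3.696² + 3 = 13.66 + 3 = 16.7.
Round up.

n = 17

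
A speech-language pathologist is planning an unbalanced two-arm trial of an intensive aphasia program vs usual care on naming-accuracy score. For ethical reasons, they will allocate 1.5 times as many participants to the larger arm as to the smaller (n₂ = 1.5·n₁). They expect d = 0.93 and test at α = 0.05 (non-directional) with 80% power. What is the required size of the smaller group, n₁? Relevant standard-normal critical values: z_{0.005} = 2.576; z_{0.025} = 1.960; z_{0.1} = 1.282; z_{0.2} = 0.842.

n₁ = 16

With allocation ratio k = n₂/n₁ = 1.5, Var(x̄₁−x̄₂) = σ²(1/n₁ + 1/(k·n₁)) = σ²·(k+1)/(k·n₁).
So n₁ = (1 + 1/k)·((z_{α/2} + z_β)/d)² = 1.667 × (2.802/0.93)².
n₁ = 1.667 × 9.08 = 15.1.
Round up: n₁ = 16, giving n₂ = 1.5 × 16 = 24.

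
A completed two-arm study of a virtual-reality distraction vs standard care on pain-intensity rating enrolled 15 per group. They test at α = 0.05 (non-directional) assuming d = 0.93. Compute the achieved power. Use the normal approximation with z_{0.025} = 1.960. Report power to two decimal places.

For two equal groups, power = Φ(d·√(n/2) − z_{α/2}).
d·√(n/2) = 0.93 × √(15/2) = 0.93 × 2.739 = 2.547.
z_β = 2.547 − 1.960 = 0.587.
Power = Φ(0.587) = 0.721.

power ≈ 0.72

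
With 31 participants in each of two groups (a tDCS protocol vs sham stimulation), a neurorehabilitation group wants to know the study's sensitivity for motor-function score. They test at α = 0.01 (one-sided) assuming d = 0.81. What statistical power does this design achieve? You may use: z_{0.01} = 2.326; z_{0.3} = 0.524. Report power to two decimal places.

power ≈ 0.81

For two equal groups, power = Φ(d·√(n/2) − z_{α}).
d·√(n/2) = 0.81 × √(31/2) = 0.81 × 3.937 = 3.189.
z_β = 3.189 − 2.326 = 0.863.
Power = Φ(0.863) = 0.806.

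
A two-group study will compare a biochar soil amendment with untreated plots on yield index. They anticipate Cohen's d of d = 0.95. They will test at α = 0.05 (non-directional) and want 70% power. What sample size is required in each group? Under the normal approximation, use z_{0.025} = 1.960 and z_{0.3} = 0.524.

For two independent groups with equal n: n = 2·((z_{α/2} + z_β) / d)².
z_{α/2} + z_β = 1.960 + 0.524 = 2.484.
n = 2 × (2.484 / 0.95)² = 2 × 2.615² = 2 × 6.84 = 13.7.
Round up to the next whole participant.

n = 14 per group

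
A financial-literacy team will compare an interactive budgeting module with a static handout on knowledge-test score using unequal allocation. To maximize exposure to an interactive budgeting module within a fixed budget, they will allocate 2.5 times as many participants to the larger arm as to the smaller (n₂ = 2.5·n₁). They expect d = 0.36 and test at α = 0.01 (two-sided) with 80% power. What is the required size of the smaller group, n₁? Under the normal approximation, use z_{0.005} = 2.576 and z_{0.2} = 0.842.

n₁ = 127

With allocation ratio k = n₂/n₁ = 2.5, Var(x̄₁−x̄₂) = σ²(1/n₁ + 1/(k·n₁)) = σ²·(k+1)/(k·n₁).
So n₁ = (1 + 1/k)·((z_{α/2} + z_β)/d)² = 1.400 × (3.418/0.36)².
n₁ = 1.400 × 90.14 = 126.2.
Round up: n₁ = 127, giving n₂ = ⌈2.5 × 127⌉ = ⌈317.5⌉ = 318.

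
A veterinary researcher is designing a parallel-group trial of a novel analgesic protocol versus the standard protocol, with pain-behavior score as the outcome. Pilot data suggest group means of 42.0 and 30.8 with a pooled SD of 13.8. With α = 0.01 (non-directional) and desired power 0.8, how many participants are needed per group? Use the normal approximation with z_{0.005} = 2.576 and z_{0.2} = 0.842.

Cohen's d = |M₁ − M₂| / SD_pooled = |42.0 − 30.8| / 13.8 = 11.2 / 13.8 = 0.812.
For two independent groups with equal n: n = 2·((z_{α/2} + z_β) / d)².
z_{α/2} + z_β = 2.576 + 0.842 = 3.418.
n = 2 × (3.418 / 0.812)² = 2 × 4.209² = 2 × 17.72 = 35.4.
Round up to the next whole participant.

n = 36 per group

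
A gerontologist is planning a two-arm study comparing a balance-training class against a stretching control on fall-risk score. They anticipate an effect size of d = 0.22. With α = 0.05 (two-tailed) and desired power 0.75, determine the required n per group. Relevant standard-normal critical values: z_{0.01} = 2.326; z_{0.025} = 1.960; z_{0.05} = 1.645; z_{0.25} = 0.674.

n = 287 per group

For two independent groups with equal n: n = 2·((z_{α/2} + z_β) / d)².
z_{α/2} + z_β = 1.960 + 0.674 = 2.634.
n = 2 × (2.634 / 0.22)² = 2 × 11.973² = 2 × 143.35 = 286.7.
Round up to the next whole participant.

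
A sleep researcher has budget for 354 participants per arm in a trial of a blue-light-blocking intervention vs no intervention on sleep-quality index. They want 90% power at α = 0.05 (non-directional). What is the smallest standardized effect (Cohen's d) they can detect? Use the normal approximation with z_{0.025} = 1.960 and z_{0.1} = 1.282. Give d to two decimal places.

For two independent groups of n = 354 each: d_min = (z_{α/2} + z_β)·√(2/n).
z-sum = 1.960 + 1.282 = 3.242.
d_min = 3.242 × √(2/354) = 3.242 × 0.0752 = 0.244.

d_min ≈ 0.24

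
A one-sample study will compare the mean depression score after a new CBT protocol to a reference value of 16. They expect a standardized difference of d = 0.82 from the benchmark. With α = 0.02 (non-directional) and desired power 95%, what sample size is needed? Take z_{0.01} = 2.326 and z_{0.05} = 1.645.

n = 24

For a one-sample test: n = ((z_{α/2} + z_β) / d)².
z_{α/2} + z_β = 2.326 + 1.645 = 3.971.
n = (3.971 / 0.82)² = 4.843² = 23.45.
Round up.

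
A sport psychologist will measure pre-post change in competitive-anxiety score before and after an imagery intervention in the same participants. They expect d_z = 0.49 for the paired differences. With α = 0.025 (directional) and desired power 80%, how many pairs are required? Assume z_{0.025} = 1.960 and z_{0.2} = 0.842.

For a paired (one-sample on differences) test: n = ((z_{α} + z_β) / d)².
z_{α} + z_β = 1.960 + 0.842 = 2.802.
n = (2.802 / 0.49)² = 5.718² = 32.70.
Round up.

n = 33 pairs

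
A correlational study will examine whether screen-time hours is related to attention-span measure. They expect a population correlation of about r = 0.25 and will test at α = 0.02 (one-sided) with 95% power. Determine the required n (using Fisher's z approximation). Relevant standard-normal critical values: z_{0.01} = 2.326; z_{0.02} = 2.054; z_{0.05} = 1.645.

Fisher's z: C = ½·ln((1+r)/(1−r)) = ½·ln(1.6667) = 0.2554.
n = ((z_{α} + z_β)/C)² + 3.
(2.054 + 1.645) / 0.2554 = 3.699 / 0.2554 = 14.483.
n = 14.483² + 3 = 209.76 + 3 = 212.8.
Round up.

n = 213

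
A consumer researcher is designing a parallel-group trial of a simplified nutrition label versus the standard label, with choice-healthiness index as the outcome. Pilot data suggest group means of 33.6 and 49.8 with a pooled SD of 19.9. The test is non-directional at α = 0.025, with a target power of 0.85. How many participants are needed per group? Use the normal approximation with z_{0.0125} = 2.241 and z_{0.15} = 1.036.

Cohen's d = |M₁ − M₂| / SD_pooled = |33.6 − 49.8| / 19.9 = 16.2 / 19.9 = 0.814.
For two independent groups with equal n: n = 2·((z_{α/2} + z_β) / d)².
z_{α/2} + z_β = 2.241 + 1.036 = 3.277.
n = 2 × (3.277 / 0.814)² = 2 × 4.026² = 2 × 16.21 = 32.4.
Round up to the next whole participant.

n = 33 per group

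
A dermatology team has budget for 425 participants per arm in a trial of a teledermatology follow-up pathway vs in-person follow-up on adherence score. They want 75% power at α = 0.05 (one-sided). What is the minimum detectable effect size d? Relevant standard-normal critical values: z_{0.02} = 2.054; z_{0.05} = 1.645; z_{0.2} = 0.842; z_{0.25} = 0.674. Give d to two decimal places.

d_min ≈ 0.16

For two independent groups of n = 425 each: d_min = (z_{α} + z_β)·√(2/n).
z-sum = 1.645 + 0.674 = 2.319.
d_min = 2.319 × √(2/425) = 2.319 × 0.0686 = 0.159.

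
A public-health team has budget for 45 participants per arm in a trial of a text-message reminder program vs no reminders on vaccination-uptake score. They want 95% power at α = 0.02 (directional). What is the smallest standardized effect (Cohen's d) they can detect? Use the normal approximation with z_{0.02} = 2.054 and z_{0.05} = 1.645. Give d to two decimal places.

For two independent groups of n = 45 each: d_min = (z_{α} + z_β)·√(2/n).
z-sum = 2.054 + 1.645 = 3.699.
d_min = 3.699 × √(2/45) = 3.699 × 0.2108 = 0.780.

d_min ≈ 0.78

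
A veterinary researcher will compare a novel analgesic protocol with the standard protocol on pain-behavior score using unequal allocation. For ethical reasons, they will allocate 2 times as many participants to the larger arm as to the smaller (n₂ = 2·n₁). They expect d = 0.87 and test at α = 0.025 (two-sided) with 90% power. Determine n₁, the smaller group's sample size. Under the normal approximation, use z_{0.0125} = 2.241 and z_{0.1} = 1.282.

With allocation ratio k = n₂/n₁ = 2, Var(x̄₁−x̄₂) = σ²(1/n₁ + 1/(k·n₁)) = σ²·(k+1)/(k·n₁).
So n₁ = (1 + 1/k)·((z_{α/2} + z_β)/d)² = 1.500 × (3.523/0.87)².
n₁ = 1.500 × 16.40 = 24.6.
Round up: n₁ = 25, giving n₂ = 2 × 25 = 50.

n₁ = 25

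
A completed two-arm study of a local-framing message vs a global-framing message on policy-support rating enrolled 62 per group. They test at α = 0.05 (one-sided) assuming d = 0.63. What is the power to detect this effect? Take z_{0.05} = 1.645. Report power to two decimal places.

power ≈ 0.97

For two equal groups, power = Φ(d·√(n/2) − z_{α}).
d·√(n/2) = 0.63 × √(62/2) = 0.63 × 5.568 = 3.508.
z_β = 3.508 − 1.645 = 1.863.
Power = Φ(1.863) = 0.969.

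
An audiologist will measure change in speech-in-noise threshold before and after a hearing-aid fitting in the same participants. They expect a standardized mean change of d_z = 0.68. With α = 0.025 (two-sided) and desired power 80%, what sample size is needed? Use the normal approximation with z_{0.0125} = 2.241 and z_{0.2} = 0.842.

For a paired (one-sample on differences) test: n = ((z_{α/2} + z_β) / d)².
z_{α/2} + z_β = 2.241 + 0.842 = 3.083.
n = (3.083 / 0.68)² = 4.534² = 20.56.
Round up.

n = 21 pairs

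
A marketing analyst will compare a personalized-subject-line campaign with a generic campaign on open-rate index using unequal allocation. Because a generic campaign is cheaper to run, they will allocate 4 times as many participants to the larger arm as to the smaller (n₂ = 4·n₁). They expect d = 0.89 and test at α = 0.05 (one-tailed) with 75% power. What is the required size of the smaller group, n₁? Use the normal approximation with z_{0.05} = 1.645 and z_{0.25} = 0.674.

n₁ = 9

With allocation ratio k = n₂/n₁ = 4, Var(x̄₁−x̄₂) = σ²(1/n₁ + 1/(k·n₁)) = σ²·(k+1)/(k·n₁).
So n₁ = (1 + 1/k)·((z_{α} + z_β)/d)² = 1.250 × (2.319/0.89)².
n₁ = 1.250 × 6.79 = 8.5.
Round up: n₁ = 9, giving n₂ = 4 × 9 = 36.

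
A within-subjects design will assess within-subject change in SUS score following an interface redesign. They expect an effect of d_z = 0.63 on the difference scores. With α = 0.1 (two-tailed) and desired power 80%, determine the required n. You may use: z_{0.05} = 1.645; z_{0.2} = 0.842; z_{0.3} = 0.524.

n = 16 pairs

For a paired (one-sample on differences) test: n = ((z_{α/2} + z_β) / d)².
z_{α/2} + z_β = 1.645 + 0.842 = 2.487.
n = (2.487 / 0.63)² = 3.948² = 15.58.
Round up.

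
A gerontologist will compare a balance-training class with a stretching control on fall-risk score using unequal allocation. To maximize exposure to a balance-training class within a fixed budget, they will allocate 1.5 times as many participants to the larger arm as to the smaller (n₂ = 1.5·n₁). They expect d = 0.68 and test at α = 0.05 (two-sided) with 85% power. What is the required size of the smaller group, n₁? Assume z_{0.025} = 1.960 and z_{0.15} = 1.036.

With allocation ratio k = n₂/n₁ = 1.5, Var(x̄₁−x̄₂) = σ²(1/n₁ + 1/(k·n₁)) = σ²·(k+1)/(k·n₁).
So n₁ = (1 + 1/k)·((z_{α/2} + z_β)/d)² = 1.667 × (2.996/0.68)².
n₁ = 1.667 × 19.41 = 32.4.
Round up: n₁ = 33, giving n₂ = ⌈1.5 × 33⌉ = ⌈49.5⌉ = 50.

n₁ = 33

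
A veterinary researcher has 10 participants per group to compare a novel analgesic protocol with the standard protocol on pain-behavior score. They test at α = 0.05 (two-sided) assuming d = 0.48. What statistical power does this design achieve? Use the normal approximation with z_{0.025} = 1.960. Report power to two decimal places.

For two equal groups, power = Φ(d·√(n/2) − z_{α/2}).
d·√(n/2) = 0.48 × √(10/2) = 0.48 × 2.236 = 1.073.
z_β = 1.073 − 1.960 = -0.887.
Power = Φ(-0.887) = 0.188.

power ≈ 0.19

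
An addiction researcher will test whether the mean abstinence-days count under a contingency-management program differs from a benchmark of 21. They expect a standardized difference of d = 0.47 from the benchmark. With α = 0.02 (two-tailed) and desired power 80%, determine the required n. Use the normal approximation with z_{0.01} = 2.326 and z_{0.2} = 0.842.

For a one-sample test: n = ((z_{α/2} + z_β) / d)².
z_{α/2} + z_β = 2.326 + 0.842 = 3.168.
n = (3.168 / 0.47)² = 6.740² = 45.43.
Round up.

n = 46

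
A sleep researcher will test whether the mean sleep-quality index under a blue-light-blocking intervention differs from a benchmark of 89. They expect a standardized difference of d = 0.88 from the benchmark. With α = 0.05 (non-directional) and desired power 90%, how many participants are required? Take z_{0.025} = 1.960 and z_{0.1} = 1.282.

n = 14

For a one-sample test: n = ((z_{α/2} + z_β) / d)².
z_{α/2} + z_β = 1.960 + 1.282 = 3.242.
n = (3.242 / 0.88)² = 3.684² = 13.57.
Round up.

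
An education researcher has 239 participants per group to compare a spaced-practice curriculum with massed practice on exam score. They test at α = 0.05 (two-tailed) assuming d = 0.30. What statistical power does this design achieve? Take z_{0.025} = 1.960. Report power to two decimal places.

power ≈ 0.91

For two equal groups, power = Φ(d·√(n/2) − z_{α/2}).
d·√(n/2) = 0.30 × √(239/2) = 0.30 × 10.932 = 3.279.
z_β = 3.279 − 1.960 = 1.319.
Power = Φ(1.319) = 0.906.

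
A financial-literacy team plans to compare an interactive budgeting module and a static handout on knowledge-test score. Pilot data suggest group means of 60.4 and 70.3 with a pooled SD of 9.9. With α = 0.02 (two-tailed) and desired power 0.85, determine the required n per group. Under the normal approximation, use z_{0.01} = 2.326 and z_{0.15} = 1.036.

n = 23 per group

Cohen's d = |M₁ − M₂| / SD_pooled = |60.4 − 70.3| / 9.9 = 9.9 / 9.9 = 1.000.
For two independent groups with equal n: n = 2·((z_{α/2} + z_β) / d)².
z_{α/2} + z_β = 2.326 + 1.036 = 3.362.
n = 2 × (3.362 / 1.000)² = 2 × 3.362² = 2 × 11.30 = 22.6.
Round up to the next whole participant.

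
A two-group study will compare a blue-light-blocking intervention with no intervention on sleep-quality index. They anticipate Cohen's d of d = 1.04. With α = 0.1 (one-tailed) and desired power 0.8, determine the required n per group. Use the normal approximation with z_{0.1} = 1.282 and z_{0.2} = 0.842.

For two independent groups with equal n: n = 2·((z_{α} + z_β) / d)².
z_{α} + z_β = 1.282 + 0.842 = 2.124.
n = 2 × (2.124 / 1.04)² = 2 × 2.042² = 2 × 4.17 = 8.3.
Round up to the next whole participant.

n = 9 per group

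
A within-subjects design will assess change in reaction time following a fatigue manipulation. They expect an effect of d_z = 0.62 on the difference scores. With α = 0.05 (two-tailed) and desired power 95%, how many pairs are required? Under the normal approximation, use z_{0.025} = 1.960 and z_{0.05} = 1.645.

For a paired (one-sample on differences) test: n = ((z_{α/2} + z_β) / d)².
z_{α/2} + z_β = 1.960 + 1.645 = 3.605.
n = (3.605 / 0.62)² = 5.815² = 33.81.
Round up.

n = 34 pairs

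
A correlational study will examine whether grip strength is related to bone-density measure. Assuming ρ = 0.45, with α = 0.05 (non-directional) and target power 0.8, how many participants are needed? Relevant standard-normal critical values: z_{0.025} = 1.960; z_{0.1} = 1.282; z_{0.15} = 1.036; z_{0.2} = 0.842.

n = 37

Fisher's z: C = ½·ln((1+r)/(1−r)) = ½·ln(2.6364) = 0.4847.
n = ((z_{α/2} + z_β)/C)² + 3.
(1.960 + 0.842) / 0.4847 = 2.802 / 0.4847 = 5.781.
n = 5.781² + 3 = 33.42 + 3 = 36.4.
Round up.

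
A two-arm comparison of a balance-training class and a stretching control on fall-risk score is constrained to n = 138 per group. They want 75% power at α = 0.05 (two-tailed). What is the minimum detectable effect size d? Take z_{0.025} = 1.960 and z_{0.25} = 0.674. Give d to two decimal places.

d_min ≈ 0.32

For two independent groups of n = 138 each: d_min = (z_{α/2} + z_β)·√(2/n).
z-sum = 1.960 + 0.674 = 2.634.
d_min = 2.634 × √(2/138) = 2.634 × 0.1204 = 0.317.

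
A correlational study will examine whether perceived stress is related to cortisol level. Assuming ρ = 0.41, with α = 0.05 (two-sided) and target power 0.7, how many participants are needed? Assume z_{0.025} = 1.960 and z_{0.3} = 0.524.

n = 36

Fisher's z: C = ½·ln((1+r)/(1−r)) = ½·ln(2.3898) = 0.4356.
n = ((z_{α/2} + z_β)/C)² + 3.
(1.960 + 0.524) / 0.4356 = 2.484 / 0.4356 = 5.702.
n = 5.702² + 3 = 32.52 + 3 = 35.5.
Round up.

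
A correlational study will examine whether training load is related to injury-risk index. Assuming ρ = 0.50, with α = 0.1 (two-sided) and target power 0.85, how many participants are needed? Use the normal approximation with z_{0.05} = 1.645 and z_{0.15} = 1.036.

n = 27

Fisher's z: C = ½·ln((1+r)/(1−r)) = ½·ln(3.0000) = 0.5493.
n = ((z_{α/2} + z_β)/C)² + 3.
(1.645 + 1.036) / 0.5493 = 2.681 / 0.5493 = 4.881.
n = 4.881² + 3 = 23.82 + 3 = 26.8.
Round up.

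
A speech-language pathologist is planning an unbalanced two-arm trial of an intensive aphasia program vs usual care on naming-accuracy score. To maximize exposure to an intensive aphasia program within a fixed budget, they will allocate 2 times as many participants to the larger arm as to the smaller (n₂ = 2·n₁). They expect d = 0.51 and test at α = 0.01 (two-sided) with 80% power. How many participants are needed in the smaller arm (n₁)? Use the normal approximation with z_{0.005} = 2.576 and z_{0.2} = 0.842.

n₁ = 68

With allocation ratio k = n₂/n₁ = 2, Var(x̄₁−x̄₂) = σ²(1/n₁ + 1/(k·n₁)) = σ²·(k+1)/(k·n₁).
So n₁ = (1 + 1/k)·((z_{α/2} + z_β)/d)² = 1.500 × (3.418/0.51)².
n₁ = 1.500 × 44.92 = 67.4.
Round up: n₁ = 68, giving n₂ = 2 × 68 = 136.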